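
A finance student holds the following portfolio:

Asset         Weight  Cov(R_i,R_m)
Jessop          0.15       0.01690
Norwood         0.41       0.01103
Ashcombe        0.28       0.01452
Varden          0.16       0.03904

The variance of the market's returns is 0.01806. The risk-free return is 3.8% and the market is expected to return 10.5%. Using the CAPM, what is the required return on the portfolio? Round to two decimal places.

10.24%

β_Jessop = 0.01690 / 0.01806 = 0.9358
β_Norwood = 0.01103 / 0.01806 = 0.6107
β_Ashcombe = 0.01452 / 0.01806 = 0.8040
β_Varden = 0.03904 / 0.01806 = 2.1617
β_P = Σ w_i β_i = 0.15×0.9358 + 0.41×0.6107 + 0.28×0.8040 + 0.16×2.1617 = 0.9617
MRP = 10.5% − 3.8% = 6.70%
E(R_P) = R_f + β_P × MRP = 3.8% + 0.9617 × 6.7% = 10.24%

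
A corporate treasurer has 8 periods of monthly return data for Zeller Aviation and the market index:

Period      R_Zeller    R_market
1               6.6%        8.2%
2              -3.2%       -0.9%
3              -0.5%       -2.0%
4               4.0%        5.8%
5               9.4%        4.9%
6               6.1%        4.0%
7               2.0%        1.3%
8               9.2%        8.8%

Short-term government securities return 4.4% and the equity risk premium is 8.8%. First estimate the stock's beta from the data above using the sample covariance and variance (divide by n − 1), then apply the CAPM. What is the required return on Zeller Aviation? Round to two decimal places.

Mean R_i = (6.6 − 3.2 − 0.5 + 4.0 + 9.4 + 6.1 + 2.0 + 9.2) / 8 = 4.2000%
Mean R_m = (8.2 − 0.9 − 2.0 + 5.8 + 4.9 + 4.0 + 1.3 + 8.8) / 8 = 3.7625%
Σ(R_i − R̄_i)(R_m − R̄_m) = 108.8000  ⇒  Cov = 108.8000 / 7 = 15.5429
Σ(R_m − R̄_m)² = 111.5788  ⇒  Var(R_m) = 111.5788 / 7 = 15.9398
β = Cov / Var(R_m) = 15.5429 / 15.9398 = 0.9751
E(R) = R_f + β × MRP = 4.4% + 0.9751 × 8.8% = 12.98%

12.98%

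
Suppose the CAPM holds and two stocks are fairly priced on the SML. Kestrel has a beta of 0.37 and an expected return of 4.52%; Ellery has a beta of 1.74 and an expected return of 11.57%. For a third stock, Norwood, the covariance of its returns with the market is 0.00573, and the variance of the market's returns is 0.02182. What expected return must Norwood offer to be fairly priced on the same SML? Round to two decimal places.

MRP = (11.57% − 4.52%) / (1.74 − 0.37) = 5.1460%
R_f = 4.52% − 0.37 × 5.1460% = 2.6160%
β_Norwood = Cov / Var(R_m) = 0.00573 / 0.02182 = 0.2626
E(R_Norwood) = R_f + β × MRP = 2.6160% + 0.2626 × 5.1460% = 3.97%

3.97%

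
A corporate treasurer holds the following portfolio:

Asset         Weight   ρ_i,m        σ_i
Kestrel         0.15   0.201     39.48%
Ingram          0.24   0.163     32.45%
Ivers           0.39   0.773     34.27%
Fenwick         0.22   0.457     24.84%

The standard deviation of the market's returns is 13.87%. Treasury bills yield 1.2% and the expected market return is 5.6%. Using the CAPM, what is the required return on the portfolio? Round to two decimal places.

β_Kestrel = 0.201 × 39.48% / 13.87% = 0.5721
β_Ingram = 0.163 × 32.45% / 13.87% = 0.3814
β_Ivers = 0.773 × 34.27% / 13.87% = 1.9099
β_Fenwick = 0.457 × 24.84% / 13.87% = 0.8184
β_P = Σ w_i β_i = 0.15×0.5721 + 0.24×0.3814 + 0.39×1.9099 + 0.22×0.8184 = 1.1023
MRP = 5.6% − 1.2% = 4.40%
E(R_P) = R_f + β_P × MRP = 1.2% + 1.1023 × 4.4% = 6.05%

6.05%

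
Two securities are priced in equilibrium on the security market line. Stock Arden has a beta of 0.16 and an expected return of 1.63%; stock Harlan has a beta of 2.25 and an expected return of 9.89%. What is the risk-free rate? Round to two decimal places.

1.00%

Both satisfy E(R) = R_f + β·MRP, so the slope of the SML is
MRP = (9.89% − 1.63%) / (2.25 − 0.16) = 8.26% / 2.09 = 3.9522%
R_f = E(R_Arden) − β_Arden·MRP = 1.63% − 0.16 × 3.9522% = 0.9976%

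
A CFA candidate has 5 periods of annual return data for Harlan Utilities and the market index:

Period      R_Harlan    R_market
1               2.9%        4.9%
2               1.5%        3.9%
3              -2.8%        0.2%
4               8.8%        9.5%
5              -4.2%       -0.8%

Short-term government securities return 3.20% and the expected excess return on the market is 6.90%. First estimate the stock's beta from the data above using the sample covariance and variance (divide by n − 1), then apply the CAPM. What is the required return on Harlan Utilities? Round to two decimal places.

11.84%

Mean R_i = (2.9 + 1.5 − 2.8 + 8.8 − 4.2) / 5 = 1.2400%
Mean R_m = (4.9 + 3.9 + 0.2 + 9.5 − 0.8) / 5 = 3.5400%
Σ(R_i − R̄_i)(R_m − R̄_m) = 84.5120  ⇒  Cov = 84.5120 / 4 = 21.1280
Σ(R_m − R̄_m)² = 67.4920  ⇒  Var(R_m) = 67.4920 / 4 = 16.8730
β = Cov / Var(R_m) = 21.1280 / 16.8730 = 1.2522
E(R) = R_f + β × MRP = 3.20% + 1.2522 × 6.90% = 11.84%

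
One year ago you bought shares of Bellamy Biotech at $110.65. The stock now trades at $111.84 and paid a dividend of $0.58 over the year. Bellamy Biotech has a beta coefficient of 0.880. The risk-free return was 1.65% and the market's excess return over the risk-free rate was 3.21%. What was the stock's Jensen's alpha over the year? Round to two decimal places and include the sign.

-2.88%

Realised HPR = (P1 + D1 − P0) / P0 = (111.84 + 0.58 − 110.65) / 110.65 = 1.77 / 110.65 = 1.5996%
CAPM required = R_f + β·MRP = 1.65% + 0.880 × 3.21% = 4.47480%
α = realised − required = 1.5996% − 4.47480% = -2.88%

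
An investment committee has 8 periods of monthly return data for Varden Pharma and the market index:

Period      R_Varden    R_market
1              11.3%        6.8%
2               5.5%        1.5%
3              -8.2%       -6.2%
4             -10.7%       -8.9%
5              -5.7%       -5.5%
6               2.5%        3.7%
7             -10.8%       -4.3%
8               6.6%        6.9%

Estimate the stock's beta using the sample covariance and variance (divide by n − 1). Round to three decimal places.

Mean R_i = (11.3 + 5.5 − 8.2 − 10.7 − 5.7 + 2.5 − 10.8 + 6.6) / 8 = -1.1875%
Mean R_m = (6.8 + 1.5 − 6.2 − 8.9 − 5.5 + 3.7 − 4.3 + 6.9) / 8 = -0.7500%
Σ(R_i − R̄_i)(R_m − R̄_m) = 356.6150  ⇒  Cov = 356.6150 / 7 = 50.9450
Σ(R_m − R̄_m)² = 271.6800  ⇒  Var(R_m) = 271.6800 / 7 = 38.8114
β = Cov / Var(R_m) = 50.9450 / 38.8114 = 1.3126

1.313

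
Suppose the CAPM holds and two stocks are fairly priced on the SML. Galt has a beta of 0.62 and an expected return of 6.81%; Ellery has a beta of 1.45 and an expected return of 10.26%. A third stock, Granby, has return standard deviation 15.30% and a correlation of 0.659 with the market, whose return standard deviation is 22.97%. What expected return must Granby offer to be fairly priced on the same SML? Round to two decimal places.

6.06%

MRP = (10.26% − 6.81%) / (1.45 − 0.62) = 4.1566%
R_f = 6.81% − 0.62 × 4.1566% = 4.2329%
β_Granby = ρ·σ_i/σ_m = 0.659 × 15.30 / 22.97 = 0.4390
E(R_Granby) = R_f + β × MRP = 4.2329% + 0.4390 × 4.1566% = 6.06%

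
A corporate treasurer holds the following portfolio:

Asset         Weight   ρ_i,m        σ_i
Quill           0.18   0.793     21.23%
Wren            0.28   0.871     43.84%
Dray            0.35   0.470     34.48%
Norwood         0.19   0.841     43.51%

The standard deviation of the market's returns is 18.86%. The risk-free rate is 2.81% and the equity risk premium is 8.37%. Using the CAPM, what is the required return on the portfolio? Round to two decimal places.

14.50%

β_Quill = 0.793 × 21.23% / 18.86% = 0.8927
β_Wren = 0.871 × 43.84% / 18.86% = 2.0246
β_Dray = 0.470 × 34.48% / 18.86% = 0.8593
β_Norwood = 0.841 × 43.51% / 18.86% = 1.9402
β_P = Σ w_i β_i = 0.18×0.8927 + 0.28×2.0246 + 0.35×0.8593 + 0.19×1.9402 = 1.3970
E(R_P) = R_f + β_P × MRP = 2.81% + 1.3970 × 8.37% = 14.50%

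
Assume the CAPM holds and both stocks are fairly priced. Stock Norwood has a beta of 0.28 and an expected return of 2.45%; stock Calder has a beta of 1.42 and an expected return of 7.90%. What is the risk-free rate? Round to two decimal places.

Both satisfy E(R) = R_f + β·MRP, so the slope of the SML is
MRP = (7.90% − 2.45%) / (1.42 − 0.28) = 5.45% / 1.14 = 4.7807%
R_f = E(R_Norwood) − β_Norwood·MRP = 2.45% − 0.28 × 4.7807% = 1.1114%

1.11%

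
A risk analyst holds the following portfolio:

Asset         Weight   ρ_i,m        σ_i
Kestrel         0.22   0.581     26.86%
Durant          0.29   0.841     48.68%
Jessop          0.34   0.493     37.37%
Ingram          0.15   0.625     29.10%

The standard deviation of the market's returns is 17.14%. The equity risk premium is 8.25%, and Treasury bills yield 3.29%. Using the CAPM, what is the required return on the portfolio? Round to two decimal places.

14.99%

β_Kestrel = 0.581 × 26.86% / 17.14% = 0.9105
β_Durant = 0.841 × 48.68% / 17.14% = 2.3886
β_Jessop = 0.493 × 37.37% / 17.14% = 1.0749
β_Ingram = 0.625 × 29.10% / 17.14% = 1.0611
β_P = Σ w_i β_i = 0.22×0.9105 + 0.29×2.3886 + 0.34×1.0749 + 0.15×1.0611 = 1.4176
E(R_P) = R_f + β_P × MRP = 3.29% + 1.4176 × 8.25% = 14.99%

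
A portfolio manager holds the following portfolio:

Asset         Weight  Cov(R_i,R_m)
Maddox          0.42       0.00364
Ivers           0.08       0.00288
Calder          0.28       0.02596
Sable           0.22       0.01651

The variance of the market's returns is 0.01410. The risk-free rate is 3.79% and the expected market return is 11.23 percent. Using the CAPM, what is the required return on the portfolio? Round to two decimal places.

10.47%

β_Maddox = 0.00364 / 0.01410 = 0.2582
β_Ivers = 0.00288 / 0.01410 = 0.2043
β_Calder = 0.02596 / 0.01410 = 1.8411
β_Sable = 0.01651 / 0.01410 = 1.1709
β_P = Σ w_i β_i = 0.42×0.2582 + 0.08×0.2043 + 0.28×1.8411 + 0.22×1.1709 = 0.8979
MRP = 11.23% − 3.79% = 7.44%
E(R_P) = R_f + β_P × MRP = 3.79% + 0.8979 × 7.44% = 10.47%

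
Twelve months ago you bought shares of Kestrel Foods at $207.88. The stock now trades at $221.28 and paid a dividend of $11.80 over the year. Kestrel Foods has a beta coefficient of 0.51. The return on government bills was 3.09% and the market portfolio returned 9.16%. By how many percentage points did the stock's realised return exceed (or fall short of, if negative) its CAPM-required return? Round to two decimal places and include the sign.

+5.94%

Realised HPR = (P1 + D1 − P0) / P0 = (221.28 + 11.80 − 207.88) / 207.88 = 25.20 / 207.88 = 12.1224%
MRP = 9.16% − 3.09% = 6.07%
CAPM required = R_f + β·MRP = 3.09% + 0.51 × 6.07% = 6.1857%
α = realised − required = 12.1224% − 6.1857% = +5.94%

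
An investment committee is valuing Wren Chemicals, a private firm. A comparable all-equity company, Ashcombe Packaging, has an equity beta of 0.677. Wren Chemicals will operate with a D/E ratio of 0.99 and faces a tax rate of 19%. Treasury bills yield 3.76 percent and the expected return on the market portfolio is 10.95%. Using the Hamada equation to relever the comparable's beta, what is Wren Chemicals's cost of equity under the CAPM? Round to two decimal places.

β_L = β_U × [1 + (1 − t)(D/E)] = 0.677 × [1 + (1 − 0.19) × 0.99]
    = 0.677 × [1 + 0.81 × 0.99] = 0.677 × 1.8019 = 1.2199
MRP = 10.95% − 3.76% = 7.19%
E(R) = R_f + β_L × MRP = 3.76% + 1.2199 × 7.19% = 12.53%

12.53%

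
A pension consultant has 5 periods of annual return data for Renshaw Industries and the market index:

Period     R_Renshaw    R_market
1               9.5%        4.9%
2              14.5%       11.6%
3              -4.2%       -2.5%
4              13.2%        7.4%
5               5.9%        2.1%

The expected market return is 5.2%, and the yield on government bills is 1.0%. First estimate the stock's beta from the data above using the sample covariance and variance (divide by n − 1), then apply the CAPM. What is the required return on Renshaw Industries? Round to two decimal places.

Mean R_i = (9.5 + 14.5 − 4.2 + 13.2 + 5.9) / 5 = 7.7800%
Mean R_m = (4.9 + 11.6 − 2.5 + 7.4 + 2.1) / 5 = 4.7000%
Σ(R_i − R̄_i)(R_m − R̄_m) = 152.4900  ⇒  Cov = 152.4900 / 4 = 38.1225
Σ(R_m − R̄_m)² = 113.5400  ⇒  Var(R_m) = 113.5400 / 4 = 28.3850
β = Cov / Var(R_m) = 38.1225 / 28.3850 = 1.3431
MRP = 5.2% − 1.0% = 4.20%
E(R) = R_f + β × MRP = 1.0% + 1.3431 × 4.2% = 6.64%

6.64%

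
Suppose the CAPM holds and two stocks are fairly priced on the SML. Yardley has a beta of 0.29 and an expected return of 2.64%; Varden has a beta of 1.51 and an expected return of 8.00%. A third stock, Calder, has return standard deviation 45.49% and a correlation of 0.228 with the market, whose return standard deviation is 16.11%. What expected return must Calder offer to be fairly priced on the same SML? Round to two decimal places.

MRP = (8.00% − 2.64%) / (1.51 − 0.29) = 4.3934%
R_f = 2.64% − 0.29 × 4.3934% = 1.3659%
β_Calder = ρ·σ_i/σ_m = 0.228 × 45.49 / 16.11 = 0.6438
E(R_Calder) = R_f + β × MRP = 1.3659% + 0.6438 × 4.3934% = 4.19%

4.19%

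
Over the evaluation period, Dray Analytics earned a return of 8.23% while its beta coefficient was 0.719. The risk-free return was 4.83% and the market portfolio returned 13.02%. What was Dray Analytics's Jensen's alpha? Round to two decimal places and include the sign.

-2.49%

Market excess return = 13.02% − 4.83% = 8.19%
CAPM benchmark = R_f + β(R_m − R_f) = 4.83% + 0.719 × 8.19% = 10.71861%
α = actual − benchmark = 8.23% − 10.71861% = -2.49%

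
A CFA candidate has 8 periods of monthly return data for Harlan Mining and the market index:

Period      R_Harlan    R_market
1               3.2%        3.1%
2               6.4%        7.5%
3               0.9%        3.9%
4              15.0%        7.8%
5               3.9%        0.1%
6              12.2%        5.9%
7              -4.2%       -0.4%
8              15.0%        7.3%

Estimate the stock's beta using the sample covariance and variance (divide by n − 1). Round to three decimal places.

1.745

Mean R_i = (3.2 + 6.4 + 0.9 + 15.0 + 3.9 + 12.2 − 4.2 + 15.0) / 8 = 6.5500%
Mean R_m = (3.1 + 7.5 + 3.9 + 7.8 + 0.1 + 5.9 − 0.4 + 7.3) / 8 = 4.4000%
Σ(R_i − R̄_i)(R_m − R̄_m) = 131.4200  ⇒  Cov = 131.4200 / 7 = 18.7743
Σ(R_m − R̄_m)² = 75.3000  ⇒  Var(R_m) = 75.3000 / 7 = 10.7571
β = Cov / Var(R_m) = 18.7743 / 10.7571 = 1.7453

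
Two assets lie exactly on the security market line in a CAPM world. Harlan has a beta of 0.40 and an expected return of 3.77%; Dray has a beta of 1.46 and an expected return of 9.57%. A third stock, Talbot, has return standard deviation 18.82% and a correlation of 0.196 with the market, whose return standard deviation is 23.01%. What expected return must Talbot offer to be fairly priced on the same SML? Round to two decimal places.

MRP = (9.57% − 3.77%) / (1.46 − 0.40) = 5.4717%
R_f = 3.77% − 0.40 × 5.4717% = 1.5813%
β_Talbot = ρ·σ_i/σ_m = 0.196 × 18.82 / 23.01 = 0.1603
E(R_Talbot) = R_f + β × MRP = 1.5813% + 0.1603 × 5.4717% = 2.46%

2.46%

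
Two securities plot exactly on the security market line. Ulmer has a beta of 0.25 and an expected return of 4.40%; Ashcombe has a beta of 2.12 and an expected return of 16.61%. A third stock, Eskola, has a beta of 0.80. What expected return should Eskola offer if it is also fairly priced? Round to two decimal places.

MRP (SML slope) = (16.61% − 4.40%) / (2.12 − 0.25) = 12.21% / 1.87 = 6.5294%
R_f (intercept) = 4.40% − 0.25 × 6.5294% = 2.7677%
E(R_Eskola) = R_f + β × MRP = 2.7677% + 0.80 × 6.5294% = 7.99%

7.99%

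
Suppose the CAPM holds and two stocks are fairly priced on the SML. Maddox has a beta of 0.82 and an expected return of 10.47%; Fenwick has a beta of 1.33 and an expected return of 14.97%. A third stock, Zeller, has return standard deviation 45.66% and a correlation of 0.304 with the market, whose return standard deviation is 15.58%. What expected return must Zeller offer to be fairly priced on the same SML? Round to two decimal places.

11.10%

MRP = (14.97% − 10.47%) / (1.33 − 0.82) = 8.8235%
R_f = 10.47% − 0.82 × 8.8235% = 3.2347%
β_Zeller = ρ·σ_i/σ_m = 0.304 × 45.66 / 15.58 = 0.8909
E(R_Zeller) = R_f + β × MRP = 3.2347% + 0.8909 × 8.8235% = 11.10%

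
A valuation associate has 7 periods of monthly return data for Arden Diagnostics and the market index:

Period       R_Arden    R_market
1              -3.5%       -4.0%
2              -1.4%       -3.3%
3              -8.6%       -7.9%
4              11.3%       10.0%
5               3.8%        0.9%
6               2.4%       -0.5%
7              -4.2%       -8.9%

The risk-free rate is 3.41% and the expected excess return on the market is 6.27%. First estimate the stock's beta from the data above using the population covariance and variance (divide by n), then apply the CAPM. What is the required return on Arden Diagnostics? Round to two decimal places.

9.58%

Mean R_i = (-3.5 − 1.4 − 8.6 + 11.3 + 3.8 + 2.4 − 4.2) / 7 = -0.0286%
Mean R_m = (-4.0 − 3.3 − 7.9 + 10.0 + 0.9 − 0.5 − 8.9) / 7 = -1.9571%
Σ(R_i − R̄_i)(R_m − R̄_m) = 238.7686  ⇒  Cov = 238.7686 / 7 = 34.1098
Σ(R_m − R̄_m)² = 242.7571  ⇒  Var(R_m) = 242.7571 / 7 = 34.6796
β = Cov / Var(R_m) = 34.1098 / 34.6796 = 0.9836
E(R) = R_f + β × MRP = 3.41% + 0.9836 × 6.27% = 9.58%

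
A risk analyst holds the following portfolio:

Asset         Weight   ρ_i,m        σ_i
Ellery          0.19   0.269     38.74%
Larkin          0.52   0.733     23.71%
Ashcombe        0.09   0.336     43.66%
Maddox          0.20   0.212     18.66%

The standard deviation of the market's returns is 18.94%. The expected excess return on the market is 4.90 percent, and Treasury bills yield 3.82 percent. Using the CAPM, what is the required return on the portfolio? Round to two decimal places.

β_Ellery = 0.269 × 38.74% / 18.94% = 0.5502
β_Larkin = 0.733 × 23.71% / 18.94% = 0.9176
β_Ashcombe = 0.336 × 43.66% / 18.94% = 0.7745
β_Maddox = 0.212 × 18.66% / 18.94% = 0.2089
β_P = Σ w_i β_i = 0.19×0.5502 + 0.52×0.9176 + 0.09×0.7745 + 0.20×0.2089 = 0.6932
E(R_P) = R_f + β_P × MRP = 3.82% + 0.6932 × 4.90% = 7.22%

7.22%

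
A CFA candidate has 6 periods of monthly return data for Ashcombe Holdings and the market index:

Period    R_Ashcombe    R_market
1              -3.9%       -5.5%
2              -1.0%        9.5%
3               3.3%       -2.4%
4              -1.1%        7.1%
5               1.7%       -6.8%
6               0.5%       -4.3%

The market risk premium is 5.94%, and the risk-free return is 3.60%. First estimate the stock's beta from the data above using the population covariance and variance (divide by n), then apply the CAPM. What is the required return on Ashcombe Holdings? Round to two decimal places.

3.16%

Mean R_i = (-3.9 − 1.0 + 3.3 − 1.1 + 1.7 + 0.5) / 6 = -0.0833%
Mean R_m = (-5.5 + 9.5 − 2.4 + 7.1 − 6.8 − 4.3) / 6 = -0.4000%
Σ(R_i − R̄_i)(R_m − R̄_m) = -17.6900  ⇒  Cov = -17.6900 / 6 = -2.9483
Σ(R_m − R̄_m)² = 240.4400  ⇒  Var(R_m) = 240.4400 / 6 = 40.0733
β = Cov / Var(R_m) = -2.9483 / 40.0733 = -0.0736
E(R) = R_f + β × MRP = 3.60% + -0.0736 × 5.94% = 3.16%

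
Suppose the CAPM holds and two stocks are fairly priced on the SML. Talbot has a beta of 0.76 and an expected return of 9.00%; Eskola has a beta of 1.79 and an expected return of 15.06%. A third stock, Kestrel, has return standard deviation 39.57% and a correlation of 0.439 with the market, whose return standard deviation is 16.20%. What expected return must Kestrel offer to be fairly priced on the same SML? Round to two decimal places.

MRP = (15.06% − 9.00%) / (1.79 − 0.76) = 5.8835%
R_f = 9.00% − 0.76 × 5.8835% = 4.5285%
β_Kestrel = ρ·σ_i/σ_m = 0.439 × 39.57 / 16.20 = 1.0723
E(R_Kestrel) = R_f + β × MRP = 4.5285% + 1.0723 × 5.8835% = 10.84%

10.84%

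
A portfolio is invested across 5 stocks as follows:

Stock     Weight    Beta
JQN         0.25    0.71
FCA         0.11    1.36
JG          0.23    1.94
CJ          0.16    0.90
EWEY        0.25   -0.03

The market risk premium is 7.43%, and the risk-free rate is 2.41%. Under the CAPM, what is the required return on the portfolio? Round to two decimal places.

β_P = Σ w_i β_i = 0.25×0.71 + 0.11×1.36 + 0.23×1.94 + 0.16×0.90 + 0.25×-0.03 = 0.9098
E(R_P) = R_f + β_P × MRP = 2.41% + 0.9098 × 7.43% = 9.17%

9.17%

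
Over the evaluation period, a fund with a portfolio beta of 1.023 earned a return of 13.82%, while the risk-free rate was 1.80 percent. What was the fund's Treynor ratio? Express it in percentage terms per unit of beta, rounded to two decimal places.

Treynor = (R_P − R_f) / β_P = (13.82% − 1.80%) / 1.0230 = 12.02% / 1.0230 = 11.75%

11.75%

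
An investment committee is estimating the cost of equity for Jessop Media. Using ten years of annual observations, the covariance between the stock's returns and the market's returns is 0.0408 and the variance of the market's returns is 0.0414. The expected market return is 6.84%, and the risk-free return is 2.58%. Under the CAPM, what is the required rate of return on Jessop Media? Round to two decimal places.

β = Cov(R_i, R_m) / Var(R_m) = 0.0408 / 0.0414 = 0.9855
MRP = 6.84% − 2.58% = 4.26%
E(R) = R_f + β × MRP = 2.58% + 0.9855 × 4.26% = 6.78%

6.78%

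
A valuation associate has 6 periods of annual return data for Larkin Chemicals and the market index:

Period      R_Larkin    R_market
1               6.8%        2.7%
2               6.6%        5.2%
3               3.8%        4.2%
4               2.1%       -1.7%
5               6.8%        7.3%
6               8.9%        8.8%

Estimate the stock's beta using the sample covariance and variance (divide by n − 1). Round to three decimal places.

0.561

Mean R_i = (6.8 + 6.6 + 3.8 + 2.1 + 6.8 + 8.9) / 6 = 5.8333%
Mean R_m = (2.7 + 5.2 + 4.2 − 1.7 + 7.3 + 8.8) / 6 = 4.4167%
Σ(R_i − R̄_i)(R_m − R̄_m) = 38.4467  ⇒  Cov = 38.4467 / 5 = 7.6893
Σ(R_m − R̄_m)² = 68.5483  ⇒  Var(R_m) = 68.5483 / 5 = 13.7097
β = Cov / Var(R_m) = 7.6893 / 13.7097 = 0.5609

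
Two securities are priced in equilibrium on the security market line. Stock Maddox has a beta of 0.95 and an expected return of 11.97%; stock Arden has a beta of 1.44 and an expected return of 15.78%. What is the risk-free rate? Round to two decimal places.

Both satisfy E(R) = R_f + β·MRP, so the slope of the SML is
MRP = (15.78% − 11.97%) / (1.44 − 0.95) = 3.81% / 0.49 = 7.7755%
R_f = E(R_Maddox) − β_Maddox·MRP = 11.97% − 0.95 × 7.7755% = 4.5833%

4.58%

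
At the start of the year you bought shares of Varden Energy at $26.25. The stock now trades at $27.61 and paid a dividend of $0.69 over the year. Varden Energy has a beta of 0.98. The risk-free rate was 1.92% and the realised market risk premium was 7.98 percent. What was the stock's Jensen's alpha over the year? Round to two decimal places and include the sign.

Realised HPR = (P1 + D1 − P0) / P0 = (27.61 + 0.69 − 26.25) / 26.25 = 2.05 / 26.25 = 7.8095%
CAPM required = R_f + β·MRP = 1.92% + 0.98 × 7.98% = 9.7404%
α = realised − required = 7.8095% − 9.7404% = -1.93%

-1.93%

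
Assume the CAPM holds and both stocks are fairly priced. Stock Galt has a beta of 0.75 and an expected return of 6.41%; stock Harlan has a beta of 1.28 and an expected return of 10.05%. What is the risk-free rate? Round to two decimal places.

Both satisfy E(R) = R_f + β·MRP, so the slope of the SML is
MRP = (10.05% − 6.41%) / (1.28 − 0.75) = 3.64% / 0.53 = 6.8679%
R_f = E(R_Galt) − β_Galt·MRP = 6.41% − 0.75 × 6.8679% = 1.2591%

1.26%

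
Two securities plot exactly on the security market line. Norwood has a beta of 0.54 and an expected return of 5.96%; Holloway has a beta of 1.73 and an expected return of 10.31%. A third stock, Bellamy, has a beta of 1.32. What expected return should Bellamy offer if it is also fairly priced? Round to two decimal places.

8.81%

MRP (SML slope) = (10.31% − 5.96%) / (1.73 − 0.54) = 4.35% / 1.19 = 3.6555%
R_f (intercept) = 5.96% − 0.54 × 3.6555% = 3.9860%
E(R_Bellamy) = R_f + β × MRP = 3.9860% + 1.32 × 3.6555% = 8.81%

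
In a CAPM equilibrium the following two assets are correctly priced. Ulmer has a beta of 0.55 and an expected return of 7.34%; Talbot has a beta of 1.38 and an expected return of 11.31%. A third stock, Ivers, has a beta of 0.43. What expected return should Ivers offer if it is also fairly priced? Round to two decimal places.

6.77%

MRP (SML slope) = (11.31% − 7.34%) / (1.38 − 0.55) = 3.97% / 0.83 = 4.7831%
R_f (intercept) = 7.34% − 0.55 × 4.7831% = 4.7093%
E(R_Ivers) = R_f + β × MRP = 4.7093% + 0.43 × 4.7831% = 6.77%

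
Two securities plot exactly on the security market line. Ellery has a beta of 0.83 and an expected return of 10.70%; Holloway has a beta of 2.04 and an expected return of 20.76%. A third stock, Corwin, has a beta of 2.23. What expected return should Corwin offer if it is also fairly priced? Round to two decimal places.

MRP (SML slope) = (20.76% − 10.70%) / (2.04 − 0.83) = 10.06% / 1.21 = 8.3140%
R_f (intercept) = 10.70% − 0.83 × 8.3140% = 3.7994%
E(R_Corwin) = R_f + β × MRP = 3.7994% + 2.23 × 8.3140% = 22.34%

22.34%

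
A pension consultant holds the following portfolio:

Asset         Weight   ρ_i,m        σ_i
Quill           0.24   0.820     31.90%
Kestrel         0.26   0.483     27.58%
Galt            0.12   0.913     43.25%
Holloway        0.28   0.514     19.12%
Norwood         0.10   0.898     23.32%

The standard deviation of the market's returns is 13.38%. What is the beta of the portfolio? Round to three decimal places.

β_Quill = 0.820 × 31.90% / 13.38% = 1.9550
β_Kestrel = 0.483 × 27.58% / 13.38% = 0.9956
β_Galt = 0.913 × 43.25% / 13.38% = 2.9512
β_Holloway = 0.514 × 19.12% / 13.38% = 0.7345
β_Norwood = 0.898 × 23.32% / 13.38% = 1.5651
β_P = Σ w_i β_i = 0.24×1.9550 + 0.26×0.9956 + 0.12×2.9512 + 0.28×0.7345 + 0.10×1.5651 = 1.4444

1.444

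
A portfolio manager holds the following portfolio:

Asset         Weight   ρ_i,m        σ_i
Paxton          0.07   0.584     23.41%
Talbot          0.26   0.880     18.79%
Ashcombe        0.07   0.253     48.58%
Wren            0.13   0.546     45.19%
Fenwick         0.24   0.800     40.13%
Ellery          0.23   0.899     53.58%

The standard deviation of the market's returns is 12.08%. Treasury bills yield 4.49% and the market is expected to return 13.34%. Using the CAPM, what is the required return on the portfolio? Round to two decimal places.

β_Paxton = 0.584 × 23.41% / 12.08% = 1.1317
β_Talbot = 0.880 × 18.79% / 12.08% = 1.3688
β_Ashcombe = 0.253 × 48.58% / 12.08% = 1.0174
β_Wren = 0.546 × 45.19% / 12.08% = 2.0425
β_Fenwick = 0.800 × 40.13% / 12.08% = 2.6576
β_Ellery = 0.899 × 53.58% / 12.08% = 3.9875
β_P = Σ w_i β_i = 0.07×1.1317 + 0.26×1.3688 + 0.07×1.0174 + 0.13×2.0425 + 0.24×2.6576 + 0.23×3.9875 = 2.3268
MRP = 13.34% − 4.49% = 8.85%
E(R_P) = R_f + β_P × MRP = 4.49% + 2.3268 × 8.85% = 25.08%

25.08%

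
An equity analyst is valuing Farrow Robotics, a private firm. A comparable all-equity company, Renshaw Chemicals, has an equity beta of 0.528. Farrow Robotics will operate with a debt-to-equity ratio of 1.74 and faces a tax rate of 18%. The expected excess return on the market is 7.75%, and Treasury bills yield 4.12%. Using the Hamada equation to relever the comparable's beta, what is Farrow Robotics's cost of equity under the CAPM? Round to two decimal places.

β_L = β_U × [1 + (1 − t)(D/E)] = 0.528 × [1 + (1 − 0.18) × 1.74]
    = 0.528 × [1 + 0.82 × 1.74] = 0.528 × 2.4268 = 1.2814
E(R) = R_f + β_L × MRP = 4.12% + 1.2814 × 7.75% = 14.05%

14.05%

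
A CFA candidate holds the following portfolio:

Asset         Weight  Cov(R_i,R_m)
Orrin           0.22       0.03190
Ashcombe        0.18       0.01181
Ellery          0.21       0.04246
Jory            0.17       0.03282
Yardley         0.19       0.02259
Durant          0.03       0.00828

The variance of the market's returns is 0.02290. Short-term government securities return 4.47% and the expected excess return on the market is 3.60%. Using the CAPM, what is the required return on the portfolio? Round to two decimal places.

8.90%

β_Orrin = 0.03190 / 0.02290 = 1.3930
β_Ashcombe = 0.01181 / 0.02290 = 0.5157
β_Ellery = 0.04246 / 0.02290 = 1.8541
β_Jory = 0.03282 / 0.02290 = 1.4332
β_Yardley = 0.02259 / 0.02290 = 0.9865
β_Durant = 0.00828 / 0.02290 = 0.3616
β_P = Σ w_i β_i = 0.22×1.3930 + 0.18×0.5157 + 0.21×1.8541 + 0.17×1.4332 + 0.19×0.9865 + 0.03×0.3616 = 1.2306
E(R_P) = R_f + β_P × MRP = 4.47% + 1.2306 × 3.60% = 8.90%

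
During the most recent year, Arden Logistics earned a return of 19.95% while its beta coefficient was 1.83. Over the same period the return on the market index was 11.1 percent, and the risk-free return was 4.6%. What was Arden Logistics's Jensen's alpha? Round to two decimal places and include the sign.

+3.46%

Market excess return = 11.1% − 4.6% = 6.50%
CAPM benchmark = R_f + β(R_m − R_f) = 4.6% + 1.83 × 6.5% = 16.4950%
α = actual − benchmark = 19.95% − 16.4950% = +3.46%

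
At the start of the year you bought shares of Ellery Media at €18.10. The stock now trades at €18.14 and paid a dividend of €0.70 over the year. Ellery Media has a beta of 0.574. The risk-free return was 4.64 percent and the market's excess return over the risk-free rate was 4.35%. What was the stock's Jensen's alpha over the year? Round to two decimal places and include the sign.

Realised HPR = (P1 + D1 − P0) / P0 = (18.14 + 0.70 − 18.10) / 18.10 = 0.74 / 18.10 = 4.0884%
CAPM required = R_f + β·MRP = 4.64% + 0.574 × 4.35% = 7.13690%
α = realised − required = 4.0884% − 7.13690% = -3.05%

-3.05%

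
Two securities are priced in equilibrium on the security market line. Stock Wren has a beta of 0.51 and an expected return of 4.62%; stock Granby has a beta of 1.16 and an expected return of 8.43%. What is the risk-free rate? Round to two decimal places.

1.63%

Both satisfy E(R) = R_f + β·MRP, so the slope of the SML is
MRP = (8.43% − 4.62%) / (1.16 − 0.51) = 3.81% / 0.65 = 5.8615%
R_f = E(R_Wren) − β_Wren·MRP = 4.62% − 0.51 × 5.8615% = 1.6306%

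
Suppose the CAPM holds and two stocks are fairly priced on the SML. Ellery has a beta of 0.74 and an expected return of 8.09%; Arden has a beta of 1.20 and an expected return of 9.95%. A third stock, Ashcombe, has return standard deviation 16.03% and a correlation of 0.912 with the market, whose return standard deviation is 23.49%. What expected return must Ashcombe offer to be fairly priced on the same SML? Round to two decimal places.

MRP = (9.95% − 8.09%) / (1.20 − 0.74) = 4.0435%
R_f = 8.09% − 0.74 × 4.0435% = 5.0978%
β_Ashcombe = ρ·σ_i/σ_m = 0.912 × 16.03 / 23.49 = 0.6224
E(R_Ashcombe) = R_f + β × MRP = 5.0978% + 0.6224 × 4.0435% = 7.61%

7.61%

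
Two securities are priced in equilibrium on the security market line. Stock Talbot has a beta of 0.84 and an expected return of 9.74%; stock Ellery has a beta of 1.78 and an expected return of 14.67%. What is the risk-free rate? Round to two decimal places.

Both satisfy E(R) = R_f + β·MRP, so the slope of the SML is
MRP = (14.67% − 9.74%) / (1.78 − 0.84) = 4.93% / 0.94 = 5.2447%
R_f = E(R_Talbot) − β_Talbot·MRP = 9.74% − 0.84 × 5.2447% = 5.3345%

5.33%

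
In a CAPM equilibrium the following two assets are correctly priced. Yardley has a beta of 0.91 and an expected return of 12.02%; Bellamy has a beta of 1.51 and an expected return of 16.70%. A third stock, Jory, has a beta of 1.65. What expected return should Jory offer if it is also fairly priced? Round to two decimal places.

MRP (SML slope) = (16.70% − 12.02%) / (1.51 − 0.91) = 4.68% / 0.60 = 7.8000%
R_f (intercept) = 12.02% − 0.91 × 7.8000% = 4.9220%
E(R_Jory) = R_f + β × MRP = 4.9220% + 1.65 × 7.8000% = 17.79%

17.79%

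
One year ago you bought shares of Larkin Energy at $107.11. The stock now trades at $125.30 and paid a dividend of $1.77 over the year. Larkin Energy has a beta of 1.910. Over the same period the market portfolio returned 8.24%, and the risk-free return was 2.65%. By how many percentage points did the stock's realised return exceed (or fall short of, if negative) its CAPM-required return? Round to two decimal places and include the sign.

+5.31%

Realised HPR = (P1 + D1 − P0) / P0 = (125.30 + 1.77 − 107.11) / 107.11 = 19.96 / 107.11 = 18.6350%
MRP = 8.24% − 2.65% = 5.59%
CAPM required = R_f + β·MRP = 2.65% + 1.910 × 5.59% = 13.32690%
α = realised − required = 18.6350% − 13.32690% = +5.31%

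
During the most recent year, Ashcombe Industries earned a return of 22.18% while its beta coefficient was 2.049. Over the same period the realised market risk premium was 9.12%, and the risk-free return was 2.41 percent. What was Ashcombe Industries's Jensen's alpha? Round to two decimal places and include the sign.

+1.08%

CAPM benchmark = R_f + β(R_m − R_f) = 2.41% + 2.049 × 9.12% = 21.09688%
α = actual − benchmark = 22.18% − 21.09688% = +1.08%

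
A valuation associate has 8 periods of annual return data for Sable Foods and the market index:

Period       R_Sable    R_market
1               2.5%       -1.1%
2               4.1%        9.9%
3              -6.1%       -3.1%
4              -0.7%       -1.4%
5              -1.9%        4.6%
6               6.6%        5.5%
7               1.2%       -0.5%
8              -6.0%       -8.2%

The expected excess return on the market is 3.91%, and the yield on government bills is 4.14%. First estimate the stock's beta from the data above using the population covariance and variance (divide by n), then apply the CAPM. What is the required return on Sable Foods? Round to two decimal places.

6.46%

Mean R_i = (2.5 + 4.1 − 6.1 − 0.7 − 1.9 + 6.6 + 1.2 − 6.0) / 8 = -0.0375%
Mean R_m = (-1.1 + 9.9 − 3.1 − 1.4 + 4.6 + 5.5 − 0.5 − 8.2) / 8 = 0.7125%
Σ(R_i − R̄_i)(R_m − R̄_m) = 134.1038  ⇒  Cov = 134.1038 / 8 = 16.7630
Σ(R_m − R̄_m)² = 225.6288  ⇒  Var(R_m) = 225.6288 / 8 = 28.2036
β = Cov / Var(R_m) = 16.7630 / 28.2036 = 0.5944
E(R) = R_f + β × MRP = 4.14% + 0.5944 × 3.91% = 6.46%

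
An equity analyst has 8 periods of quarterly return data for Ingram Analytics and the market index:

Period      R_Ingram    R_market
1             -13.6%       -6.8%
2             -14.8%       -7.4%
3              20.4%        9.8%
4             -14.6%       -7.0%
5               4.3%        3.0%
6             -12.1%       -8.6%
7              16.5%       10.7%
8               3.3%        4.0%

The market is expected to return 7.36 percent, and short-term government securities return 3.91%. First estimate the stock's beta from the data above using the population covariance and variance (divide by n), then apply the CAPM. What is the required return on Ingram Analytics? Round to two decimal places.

Mean R_i = (-13.6 − 14.8 + 20.4 − 14.6 + 4.3 − 12.1 + 16.5 + 3.3) / 8 = -1.3250%
Mean R_m = (-6.8 − 7.4 + 9.8 − 7.0 + 3.0 − 8.6 + 10.7 + 4.0) / 8 = -0.2875%
Σ(R_i − R̄_i)(R_m − R̄_m) = 807.7825  ⇒  Cov = 807.7825 / 8 = 100.9728
Σ(R_m − R̄_m)² = 458.8288  ⇒  Var(R_m) = 458.8288 / 8 = 57.3536
β = Cov / Var(R_m) = 100.9728 / 57.3536 = 1.7605
MRP = 7.36% − 3.91% = 3.45%
E(R) = R_f + β × MRP = 3.91% + 1.7605 × 3.45% = 9.98%

9.98%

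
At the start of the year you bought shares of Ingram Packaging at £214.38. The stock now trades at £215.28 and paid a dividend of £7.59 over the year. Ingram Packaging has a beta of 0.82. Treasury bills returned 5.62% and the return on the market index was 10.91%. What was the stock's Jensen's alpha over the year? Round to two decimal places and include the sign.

-6.00%

Realised HPR = (P1 + D1 − P0) / P0 = (215.28 + 7.59 − 214.38) / 214.38 = 8.49 / 214.38 = 3.9603%
MRP = 10.91% − 5.62% = 5.29%
CAPM required = R_f + β·MRP = 5.62% + 0.82 × 5.29% = 9.9578%
α = realised − required = 3.9603% − 9.9578% = -6.00%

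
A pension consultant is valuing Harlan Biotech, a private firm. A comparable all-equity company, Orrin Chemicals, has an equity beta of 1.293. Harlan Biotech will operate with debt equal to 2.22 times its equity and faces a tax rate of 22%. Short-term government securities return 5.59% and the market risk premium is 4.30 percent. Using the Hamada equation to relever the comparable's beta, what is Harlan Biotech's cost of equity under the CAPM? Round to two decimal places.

β_L = β_U × [1 + (1 − t)(D/E)] = 1.293 × [1 + (1 − 0.22) × 2.22]
    = 1.293 × [1 + 0.78 × 2.22] = 1.293 × 2.7316 = 3.5320
E(R) = R_f + β_L × MRP = 5.59% + 3.5320 × 4.30% = 20.78%

20.78%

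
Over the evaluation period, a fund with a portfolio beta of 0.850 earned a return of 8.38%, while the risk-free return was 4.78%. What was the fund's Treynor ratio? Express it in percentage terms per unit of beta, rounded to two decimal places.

4.24%

Treynor = (R_P − R_f) / β_P = (8.38% − 4.78%) / 0.8500 = 3.60% / 0.8500 = 4.24%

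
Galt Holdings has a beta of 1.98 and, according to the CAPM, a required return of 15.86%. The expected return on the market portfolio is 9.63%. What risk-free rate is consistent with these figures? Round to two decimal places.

3.27%

E(R) = R_f + β(E(R_m) − R_f) = R_f(1 − β) + β·E(R_m)
15.86% = R_f × (1 − 1.98) + 1.98 × 9.63%
15.86% = R_f × -0.98 + 19.0674%
R_f = (15.86% − 19.0674%) / -0.98 = 3.27%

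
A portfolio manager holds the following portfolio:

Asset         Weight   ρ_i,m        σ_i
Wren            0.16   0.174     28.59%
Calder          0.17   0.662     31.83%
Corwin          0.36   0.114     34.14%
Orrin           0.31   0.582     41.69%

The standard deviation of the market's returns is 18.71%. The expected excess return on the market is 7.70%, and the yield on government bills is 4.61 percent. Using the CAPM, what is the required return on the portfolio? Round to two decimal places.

β_Wren = 0.174 × 28.59% / 18.71% = 0.2659
β_Calder = 0.662 × 31.83% / 18.71% = 1.1262
β_Corwin = 0.114 × 34.14% / 18.71% = 0.2080
β_Orrin = 0.582 × 41.69% / 18.71% = 1.2968
β_P = Σ w_i β_i = 0.16×0.2659 + 0.17×1.1262 + 0.36×0.2080 + 0.31×1.2968 = 0.7109
E(R_P) = R_f + β_P × MRP = 4.61% + 0.7109 × 7.70% = 10.08%

10.08%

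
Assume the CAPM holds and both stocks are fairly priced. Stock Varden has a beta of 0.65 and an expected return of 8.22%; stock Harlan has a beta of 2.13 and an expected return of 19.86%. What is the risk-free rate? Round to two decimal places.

Both satisfy E(R) = R_f + β·MRP, so the slope of the SML is
MRP = (19.86% − 8.22%) / (2.13 − 0.65) = 11.64% / 1.48 = 7.8649%
R_f = E(R_Varden) − β_Varden·MRP = 8.22% − 0.65 × 7.8649% = 3.1078%

3.11%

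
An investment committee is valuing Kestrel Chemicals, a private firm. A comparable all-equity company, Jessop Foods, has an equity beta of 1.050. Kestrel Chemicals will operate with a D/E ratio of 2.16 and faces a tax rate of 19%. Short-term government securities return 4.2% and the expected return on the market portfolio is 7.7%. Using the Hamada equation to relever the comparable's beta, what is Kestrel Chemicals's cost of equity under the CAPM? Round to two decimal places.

β_L = β_U × [1 + (1 − t)(D/E)] = 1.050 × [1 + (1 − 0.19) × 2.16]
    = 1.050 × [1 + 0.81 × 2.16] = 1.050 × 2.7496 = 2.8871
MRP = 7.7% − 4.2% = 3.50%
E(R) = R_f + β_L × MRP = 4.2% + 2.8871 × 3.5% = 14.30%

14.30%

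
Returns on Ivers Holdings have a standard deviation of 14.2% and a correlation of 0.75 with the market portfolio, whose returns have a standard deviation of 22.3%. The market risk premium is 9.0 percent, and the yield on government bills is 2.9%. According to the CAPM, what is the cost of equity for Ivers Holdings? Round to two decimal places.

β = ρ × σ_i / σ_m = 0.75 × 14.2% / 22.3% = 0.4776
E(R) = 2.9% + 0.4776 × 9.0% = 7.20%

7.20%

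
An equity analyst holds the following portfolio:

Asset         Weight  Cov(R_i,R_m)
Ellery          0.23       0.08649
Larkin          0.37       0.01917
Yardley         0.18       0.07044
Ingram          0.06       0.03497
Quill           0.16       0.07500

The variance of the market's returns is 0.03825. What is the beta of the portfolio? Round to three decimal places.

1.406

β_Ellery = 0.08649 / 0.03825 = 2.2612
β_Larkin = 0.01917 / 0.03825 = 0.5012
β_Yardley = 0.07044 / 0.03825 = 1.8416
β_Ingram = 0.03497 / 0.03825 = 0.9142
β_Quill = 0.07500 / 0.03825 = 1.9608
β_P = Σ w_i β_i = 0.23×2.2612 + 0.37×0.5012 + 0.18×1.8416 + 0.06×0.9142 + 0.16×1.9608 = 1.4056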